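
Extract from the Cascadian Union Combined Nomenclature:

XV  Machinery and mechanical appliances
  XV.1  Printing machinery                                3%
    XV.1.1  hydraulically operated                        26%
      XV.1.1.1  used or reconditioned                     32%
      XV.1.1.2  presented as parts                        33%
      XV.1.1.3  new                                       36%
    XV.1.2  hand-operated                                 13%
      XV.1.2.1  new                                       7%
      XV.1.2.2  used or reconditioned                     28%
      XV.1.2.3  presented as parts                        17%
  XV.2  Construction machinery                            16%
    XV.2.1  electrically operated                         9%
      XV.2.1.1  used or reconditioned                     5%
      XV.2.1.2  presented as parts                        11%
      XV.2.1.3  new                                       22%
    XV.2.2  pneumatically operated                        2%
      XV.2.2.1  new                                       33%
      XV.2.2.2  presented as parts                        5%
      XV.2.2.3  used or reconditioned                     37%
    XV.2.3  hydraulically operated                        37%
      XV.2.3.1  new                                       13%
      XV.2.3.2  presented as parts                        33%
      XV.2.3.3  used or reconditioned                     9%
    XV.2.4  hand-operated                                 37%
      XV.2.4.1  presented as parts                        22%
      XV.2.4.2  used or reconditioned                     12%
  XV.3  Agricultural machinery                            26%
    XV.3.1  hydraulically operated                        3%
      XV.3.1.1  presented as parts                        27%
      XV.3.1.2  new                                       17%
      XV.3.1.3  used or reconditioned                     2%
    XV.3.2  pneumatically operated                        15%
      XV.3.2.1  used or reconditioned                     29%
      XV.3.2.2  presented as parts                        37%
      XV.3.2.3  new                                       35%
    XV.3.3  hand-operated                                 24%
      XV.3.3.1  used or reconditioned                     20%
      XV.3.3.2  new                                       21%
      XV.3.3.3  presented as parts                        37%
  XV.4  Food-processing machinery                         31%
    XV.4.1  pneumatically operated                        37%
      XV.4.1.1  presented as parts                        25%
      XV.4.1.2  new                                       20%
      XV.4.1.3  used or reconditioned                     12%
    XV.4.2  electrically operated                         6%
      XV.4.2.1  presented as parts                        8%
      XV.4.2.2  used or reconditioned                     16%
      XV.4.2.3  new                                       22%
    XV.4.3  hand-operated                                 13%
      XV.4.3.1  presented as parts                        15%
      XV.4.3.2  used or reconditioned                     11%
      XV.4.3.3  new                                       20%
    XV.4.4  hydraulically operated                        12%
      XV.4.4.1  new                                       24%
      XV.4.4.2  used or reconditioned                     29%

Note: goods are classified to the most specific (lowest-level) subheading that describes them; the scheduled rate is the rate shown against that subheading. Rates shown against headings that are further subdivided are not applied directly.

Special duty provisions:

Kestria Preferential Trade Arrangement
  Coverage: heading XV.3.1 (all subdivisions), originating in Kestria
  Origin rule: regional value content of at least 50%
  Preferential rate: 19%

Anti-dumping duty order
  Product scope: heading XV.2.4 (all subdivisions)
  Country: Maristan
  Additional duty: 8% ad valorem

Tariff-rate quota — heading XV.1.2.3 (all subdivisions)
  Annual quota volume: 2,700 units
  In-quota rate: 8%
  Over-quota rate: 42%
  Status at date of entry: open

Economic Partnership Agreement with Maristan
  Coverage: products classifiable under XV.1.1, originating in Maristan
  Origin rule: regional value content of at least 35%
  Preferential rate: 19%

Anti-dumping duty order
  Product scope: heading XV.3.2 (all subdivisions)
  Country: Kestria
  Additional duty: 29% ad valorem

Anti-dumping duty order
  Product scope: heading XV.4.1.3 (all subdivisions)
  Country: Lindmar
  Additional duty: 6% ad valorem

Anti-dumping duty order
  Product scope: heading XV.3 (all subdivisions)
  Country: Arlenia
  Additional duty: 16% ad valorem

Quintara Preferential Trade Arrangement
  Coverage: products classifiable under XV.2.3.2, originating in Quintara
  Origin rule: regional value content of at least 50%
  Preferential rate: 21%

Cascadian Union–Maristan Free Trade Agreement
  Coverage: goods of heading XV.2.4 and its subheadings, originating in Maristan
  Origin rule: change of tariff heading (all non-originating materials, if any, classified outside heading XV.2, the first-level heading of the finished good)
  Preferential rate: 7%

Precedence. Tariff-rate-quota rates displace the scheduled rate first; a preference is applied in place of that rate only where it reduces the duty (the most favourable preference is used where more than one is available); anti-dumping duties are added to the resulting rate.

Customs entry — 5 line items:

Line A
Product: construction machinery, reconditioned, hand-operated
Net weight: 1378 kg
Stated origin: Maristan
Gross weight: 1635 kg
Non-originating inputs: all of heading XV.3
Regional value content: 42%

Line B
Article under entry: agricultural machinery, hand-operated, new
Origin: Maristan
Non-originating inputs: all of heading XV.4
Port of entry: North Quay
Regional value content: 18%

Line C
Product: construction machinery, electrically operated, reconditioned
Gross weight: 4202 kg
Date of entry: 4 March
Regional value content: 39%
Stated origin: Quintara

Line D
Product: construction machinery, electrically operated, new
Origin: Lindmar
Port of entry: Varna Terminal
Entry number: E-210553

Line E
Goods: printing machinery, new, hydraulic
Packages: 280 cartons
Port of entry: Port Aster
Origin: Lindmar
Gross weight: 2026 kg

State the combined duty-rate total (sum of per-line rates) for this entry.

99%

Line A: construction → XV.2; hand-operated → XV.2.4; reconditioned → XV.2.4.2. Scheduled 12%. Maristan agreement on XV.1.1: XV.2.4.2 not covered; Maristan agreement on XV.2.4: CTH met → 7% available; preferential 7%; anti-dumping (Maristan, XV.2.4): +8%; total 7% + 8% = 15%. → 15%.
Line B: agricultural → XV.3; hand-operated → XV.3.3; new → XV.3.3.2. Scheduled 21%. Maristan agreement on XV.1.1: XV.3.3.2 not covered; Maristan agreement on XV.2.4: XV.3.3.2 not covered. → 21%.
Line C: construction → XV.2; electrically operated → XV.2.1; reconditioned → XV.2.1.1. Scheduled 5%. Quintara agreement on XV.2.3.2: XV.2.1.1 not covered. → 5%.
Line D: construction → XV.2; electrically operated → XV.2.1; new → XV.2.1.3. Scheduled 22%. No special measure applies. → 22%.
Line E: printing → XV.1; hydraulic → XV.1.1; new → XV.1.1.3. Scheduled 36%. No special measure applies. → 36%.
Sum: 15% + 21% + 5% + 22% + 36% = 99%.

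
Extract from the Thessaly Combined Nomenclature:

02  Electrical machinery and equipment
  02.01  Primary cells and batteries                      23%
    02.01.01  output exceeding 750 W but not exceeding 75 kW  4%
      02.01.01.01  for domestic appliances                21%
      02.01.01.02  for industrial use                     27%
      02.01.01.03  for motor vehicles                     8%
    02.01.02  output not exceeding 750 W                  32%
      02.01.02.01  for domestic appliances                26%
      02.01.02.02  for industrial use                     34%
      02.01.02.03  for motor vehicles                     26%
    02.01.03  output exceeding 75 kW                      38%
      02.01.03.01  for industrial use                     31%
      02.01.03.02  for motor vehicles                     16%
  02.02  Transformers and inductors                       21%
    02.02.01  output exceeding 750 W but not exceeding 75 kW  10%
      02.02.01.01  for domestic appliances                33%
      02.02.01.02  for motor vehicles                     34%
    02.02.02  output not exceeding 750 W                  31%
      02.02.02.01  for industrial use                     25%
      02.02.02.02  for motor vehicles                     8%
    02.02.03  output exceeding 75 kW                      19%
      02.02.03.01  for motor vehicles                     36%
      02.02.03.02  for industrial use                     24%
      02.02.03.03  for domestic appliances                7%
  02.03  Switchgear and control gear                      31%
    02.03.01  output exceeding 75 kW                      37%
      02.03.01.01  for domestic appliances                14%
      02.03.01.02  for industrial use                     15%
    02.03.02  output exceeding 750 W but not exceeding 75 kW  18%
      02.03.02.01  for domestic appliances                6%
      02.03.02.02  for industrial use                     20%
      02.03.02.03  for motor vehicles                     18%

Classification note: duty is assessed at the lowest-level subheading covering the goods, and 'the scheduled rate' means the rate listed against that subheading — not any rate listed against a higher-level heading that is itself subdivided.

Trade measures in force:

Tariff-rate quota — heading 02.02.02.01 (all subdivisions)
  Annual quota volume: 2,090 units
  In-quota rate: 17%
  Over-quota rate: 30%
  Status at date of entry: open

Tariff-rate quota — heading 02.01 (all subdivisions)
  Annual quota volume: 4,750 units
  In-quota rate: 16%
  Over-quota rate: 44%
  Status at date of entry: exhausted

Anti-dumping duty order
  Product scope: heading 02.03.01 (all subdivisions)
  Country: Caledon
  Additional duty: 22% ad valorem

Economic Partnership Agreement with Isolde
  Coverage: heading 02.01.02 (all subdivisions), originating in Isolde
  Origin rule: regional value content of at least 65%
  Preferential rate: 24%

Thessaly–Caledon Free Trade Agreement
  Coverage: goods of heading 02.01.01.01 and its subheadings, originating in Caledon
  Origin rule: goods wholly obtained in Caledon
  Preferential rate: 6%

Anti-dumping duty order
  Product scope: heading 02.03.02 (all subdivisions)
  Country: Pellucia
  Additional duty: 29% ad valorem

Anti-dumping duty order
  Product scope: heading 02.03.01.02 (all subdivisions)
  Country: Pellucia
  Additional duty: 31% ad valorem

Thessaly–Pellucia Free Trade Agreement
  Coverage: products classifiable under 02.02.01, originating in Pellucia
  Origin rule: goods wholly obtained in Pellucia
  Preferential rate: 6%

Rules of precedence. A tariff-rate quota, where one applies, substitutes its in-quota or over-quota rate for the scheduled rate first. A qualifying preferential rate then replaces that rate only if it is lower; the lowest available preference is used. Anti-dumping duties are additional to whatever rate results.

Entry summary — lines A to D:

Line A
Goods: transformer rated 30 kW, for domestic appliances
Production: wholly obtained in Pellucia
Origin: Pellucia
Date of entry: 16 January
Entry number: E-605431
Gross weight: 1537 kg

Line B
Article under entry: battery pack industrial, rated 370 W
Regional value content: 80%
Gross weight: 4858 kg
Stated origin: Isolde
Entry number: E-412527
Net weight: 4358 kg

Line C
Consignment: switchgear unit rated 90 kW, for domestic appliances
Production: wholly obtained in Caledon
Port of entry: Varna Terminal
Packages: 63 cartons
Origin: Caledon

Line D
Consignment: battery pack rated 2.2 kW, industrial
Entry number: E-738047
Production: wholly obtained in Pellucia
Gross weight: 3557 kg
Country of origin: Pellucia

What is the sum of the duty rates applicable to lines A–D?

Line A: transformer → 02.02; rated 30 kW → 02.02.01; for domestic appliances → 02.02.01.01. Scheduled 33%. Pellucia agreement on 02.02.01: wholly obtained → 6% available; preferential 6%. → 6%.
Line B: battery pack → 02.01; rated 370 W → 02.01.02; industrial → 02.01.02.02. Scheduled 34%. quota on 02.01 exhausted → over-quota 44%; Isolde agreement on 02.01.02: RVC ≥ 65% → 24% available; preferential 24%. → 24%.
Line C: switchgear unit → 02.03; rated 90 kW → 02.03.01; for domestic appliances → 02.03.01.01. Scheduled 14%. Caledon agreement on 02.01.01.01: 02.03.01.01 not covered; anti-dumping (Caledon, 02.03.01): +22%; total 14% + 22% = 36%. → 36%.
Line D: battery pack → 02.01; rated 2.2 kW → 02.01.01; industrial → 02.01.01.02. Scheduled 27%. quota on 02.01 exhausted → over-quota 44%; Pellucia agreement on 02.02.01: 02.01.01.02 not covered. → 44%.
Sum: 6% + 24% + 36% + 44% = 110%.

110%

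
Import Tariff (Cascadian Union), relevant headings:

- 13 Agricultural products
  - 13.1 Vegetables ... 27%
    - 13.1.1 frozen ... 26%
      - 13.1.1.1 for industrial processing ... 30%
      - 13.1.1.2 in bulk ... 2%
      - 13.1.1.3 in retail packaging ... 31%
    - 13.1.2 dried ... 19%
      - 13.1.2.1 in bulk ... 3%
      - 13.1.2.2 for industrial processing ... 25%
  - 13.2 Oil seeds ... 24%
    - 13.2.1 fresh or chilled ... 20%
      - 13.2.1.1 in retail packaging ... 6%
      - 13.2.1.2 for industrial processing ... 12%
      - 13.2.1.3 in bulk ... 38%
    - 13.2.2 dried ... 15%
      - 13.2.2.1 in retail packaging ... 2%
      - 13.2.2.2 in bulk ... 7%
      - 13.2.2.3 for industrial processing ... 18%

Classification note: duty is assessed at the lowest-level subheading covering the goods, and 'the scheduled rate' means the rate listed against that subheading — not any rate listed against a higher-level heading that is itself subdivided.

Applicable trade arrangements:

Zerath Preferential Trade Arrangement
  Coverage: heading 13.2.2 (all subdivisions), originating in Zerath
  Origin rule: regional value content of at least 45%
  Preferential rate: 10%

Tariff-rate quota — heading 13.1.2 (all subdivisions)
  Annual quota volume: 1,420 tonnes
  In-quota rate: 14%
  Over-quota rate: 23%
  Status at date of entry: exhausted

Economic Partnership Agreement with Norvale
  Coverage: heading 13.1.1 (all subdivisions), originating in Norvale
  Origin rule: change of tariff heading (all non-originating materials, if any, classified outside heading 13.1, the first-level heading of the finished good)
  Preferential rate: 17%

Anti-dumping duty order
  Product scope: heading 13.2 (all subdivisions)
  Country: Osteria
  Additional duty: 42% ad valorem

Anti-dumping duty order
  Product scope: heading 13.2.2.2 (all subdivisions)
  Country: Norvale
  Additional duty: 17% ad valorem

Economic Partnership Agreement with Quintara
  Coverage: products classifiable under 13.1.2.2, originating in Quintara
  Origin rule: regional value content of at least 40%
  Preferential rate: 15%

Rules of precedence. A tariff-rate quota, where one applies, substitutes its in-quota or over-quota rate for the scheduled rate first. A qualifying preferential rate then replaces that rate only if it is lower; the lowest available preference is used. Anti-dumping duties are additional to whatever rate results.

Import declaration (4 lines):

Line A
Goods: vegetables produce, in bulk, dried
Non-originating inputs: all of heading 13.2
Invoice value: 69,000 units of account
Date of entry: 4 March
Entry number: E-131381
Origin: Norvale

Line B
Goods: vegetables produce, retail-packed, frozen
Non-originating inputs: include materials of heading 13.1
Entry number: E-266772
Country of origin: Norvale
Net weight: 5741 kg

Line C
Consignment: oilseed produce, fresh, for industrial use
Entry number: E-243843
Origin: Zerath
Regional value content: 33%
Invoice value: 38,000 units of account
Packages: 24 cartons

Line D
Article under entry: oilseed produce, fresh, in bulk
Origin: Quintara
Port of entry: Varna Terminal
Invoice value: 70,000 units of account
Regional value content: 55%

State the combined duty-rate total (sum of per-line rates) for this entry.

104%

Line A: vegetables → 13.1; dried → 13.1.2; in bulk → 13.1.2.1. Scheduled 3%. quota on 13.1.2 exhausted → over-quota 23%; Norvale agreement on 13.1.1: 13.1.2.1 not covered. → 23%.
Line B: vegetables → 13.1; frozen → 13.1.1; retail-packed → 13.1.1.3. Scheduled 31%. Norvale agreement on 13.1.1: CTH not met. → 31%.
Line C: oilseed → 13.2; fresh → 13.2.1; for industrial use → 13.2.1.2. Scheduled 12%. Zerath agreement on 13.2.2: 13.2.1.2 not covered. → 12%.
Line D: oilseed → 13.2; fresh → 13.2.1; in bulk → 13.2.1.3. Scheduled 38%. Quintara agreement on 13.1.2.2: 13.2.1.3 not covered. → 38%.
Sum: 23% + 31% + 12% + 38% = 104%.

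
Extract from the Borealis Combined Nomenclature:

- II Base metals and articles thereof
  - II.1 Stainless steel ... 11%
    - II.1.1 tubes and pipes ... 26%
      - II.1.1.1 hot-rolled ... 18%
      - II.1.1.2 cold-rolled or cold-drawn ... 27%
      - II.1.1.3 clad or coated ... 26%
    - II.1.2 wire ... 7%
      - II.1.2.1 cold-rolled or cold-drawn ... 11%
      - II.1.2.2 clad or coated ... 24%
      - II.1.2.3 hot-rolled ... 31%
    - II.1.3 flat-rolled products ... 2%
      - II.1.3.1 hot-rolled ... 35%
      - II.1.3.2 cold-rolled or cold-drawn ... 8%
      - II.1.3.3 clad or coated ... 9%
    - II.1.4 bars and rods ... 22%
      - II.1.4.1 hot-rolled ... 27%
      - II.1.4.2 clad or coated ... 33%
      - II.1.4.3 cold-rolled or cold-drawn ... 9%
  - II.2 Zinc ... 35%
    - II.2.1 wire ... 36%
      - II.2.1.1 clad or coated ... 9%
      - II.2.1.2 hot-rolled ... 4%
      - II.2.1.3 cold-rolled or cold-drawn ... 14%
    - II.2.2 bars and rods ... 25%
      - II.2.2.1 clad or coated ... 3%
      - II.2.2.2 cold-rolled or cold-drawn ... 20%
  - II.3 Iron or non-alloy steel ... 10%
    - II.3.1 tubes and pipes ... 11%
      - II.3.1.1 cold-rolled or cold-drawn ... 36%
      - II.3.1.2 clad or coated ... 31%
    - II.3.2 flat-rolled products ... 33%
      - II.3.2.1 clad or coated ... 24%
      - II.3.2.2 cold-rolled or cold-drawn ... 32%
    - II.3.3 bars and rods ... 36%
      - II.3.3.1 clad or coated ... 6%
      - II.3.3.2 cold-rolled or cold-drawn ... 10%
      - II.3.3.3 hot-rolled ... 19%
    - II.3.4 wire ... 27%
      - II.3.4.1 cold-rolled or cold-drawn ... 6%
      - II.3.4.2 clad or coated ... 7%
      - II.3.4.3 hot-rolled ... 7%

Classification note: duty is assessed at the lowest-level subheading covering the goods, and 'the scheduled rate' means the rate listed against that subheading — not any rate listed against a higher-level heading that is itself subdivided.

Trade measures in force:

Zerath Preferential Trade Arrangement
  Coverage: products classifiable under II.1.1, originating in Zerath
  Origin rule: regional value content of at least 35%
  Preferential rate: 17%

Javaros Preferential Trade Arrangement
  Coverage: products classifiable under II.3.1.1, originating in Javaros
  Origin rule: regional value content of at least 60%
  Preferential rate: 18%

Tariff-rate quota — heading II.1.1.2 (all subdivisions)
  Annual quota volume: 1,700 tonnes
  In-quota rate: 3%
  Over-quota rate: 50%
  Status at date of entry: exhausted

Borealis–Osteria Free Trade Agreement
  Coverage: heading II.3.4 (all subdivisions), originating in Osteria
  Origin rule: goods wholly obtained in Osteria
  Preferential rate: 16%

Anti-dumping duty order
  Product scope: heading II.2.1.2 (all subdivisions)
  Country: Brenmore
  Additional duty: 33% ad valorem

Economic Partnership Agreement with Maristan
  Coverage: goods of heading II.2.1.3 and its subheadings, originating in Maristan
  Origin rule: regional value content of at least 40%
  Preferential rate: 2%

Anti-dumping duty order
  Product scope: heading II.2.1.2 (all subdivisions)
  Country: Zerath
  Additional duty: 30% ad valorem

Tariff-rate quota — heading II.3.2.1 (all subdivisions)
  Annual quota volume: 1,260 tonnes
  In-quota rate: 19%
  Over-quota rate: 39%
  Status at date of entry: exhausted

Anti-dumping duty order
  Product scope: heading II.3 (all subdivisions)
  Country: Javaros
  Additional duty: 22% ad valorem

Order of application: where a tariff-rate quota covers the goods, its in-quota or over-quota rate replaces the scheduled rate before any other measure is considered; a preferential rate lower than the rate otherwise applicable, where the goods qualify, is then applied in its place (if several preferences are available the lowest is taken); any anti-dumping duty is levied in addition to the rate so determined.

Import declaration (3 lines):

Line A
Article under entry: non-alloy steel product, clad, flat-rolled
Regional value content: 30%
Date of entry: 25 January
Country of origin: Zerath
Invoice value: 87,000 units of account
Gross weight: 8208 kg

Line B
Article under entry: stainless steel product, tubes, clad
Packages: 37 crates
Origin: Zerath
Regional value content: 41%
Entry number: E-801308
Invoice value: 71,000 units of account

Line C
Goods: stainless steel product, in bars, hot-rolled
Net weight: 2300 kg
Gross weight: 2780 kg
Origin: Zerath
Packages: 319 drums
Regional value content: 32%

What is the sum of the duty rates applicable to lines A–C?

Line A: non-alloy steel → II.3; flat-rolled → II.3.2; clad → II.3.2.1. Scheduled 24%. quota on II.3.2.1 exhausted → over-quota 39%; Zerath agreement on II.1.1: II.3.2.1 not covered. → 39%.
Line B: stainless steel → II.1; tubes → II.1.1; clad → II.1.1.3. Scheduled 26%. Zerath agreement on II.1.1: RVC ≥ 35% → 17% available; preferential 17%. → 17%.
Line C: stainless steel → II.1; in bars → II.1.4; hot-rolled → II.1.4.1. Scheduled 27%. Zerath agreement on II.1.1: II.1.4.1 not covered. → 27%.
Sum: 39% + 17% + 27% = 83%.

83%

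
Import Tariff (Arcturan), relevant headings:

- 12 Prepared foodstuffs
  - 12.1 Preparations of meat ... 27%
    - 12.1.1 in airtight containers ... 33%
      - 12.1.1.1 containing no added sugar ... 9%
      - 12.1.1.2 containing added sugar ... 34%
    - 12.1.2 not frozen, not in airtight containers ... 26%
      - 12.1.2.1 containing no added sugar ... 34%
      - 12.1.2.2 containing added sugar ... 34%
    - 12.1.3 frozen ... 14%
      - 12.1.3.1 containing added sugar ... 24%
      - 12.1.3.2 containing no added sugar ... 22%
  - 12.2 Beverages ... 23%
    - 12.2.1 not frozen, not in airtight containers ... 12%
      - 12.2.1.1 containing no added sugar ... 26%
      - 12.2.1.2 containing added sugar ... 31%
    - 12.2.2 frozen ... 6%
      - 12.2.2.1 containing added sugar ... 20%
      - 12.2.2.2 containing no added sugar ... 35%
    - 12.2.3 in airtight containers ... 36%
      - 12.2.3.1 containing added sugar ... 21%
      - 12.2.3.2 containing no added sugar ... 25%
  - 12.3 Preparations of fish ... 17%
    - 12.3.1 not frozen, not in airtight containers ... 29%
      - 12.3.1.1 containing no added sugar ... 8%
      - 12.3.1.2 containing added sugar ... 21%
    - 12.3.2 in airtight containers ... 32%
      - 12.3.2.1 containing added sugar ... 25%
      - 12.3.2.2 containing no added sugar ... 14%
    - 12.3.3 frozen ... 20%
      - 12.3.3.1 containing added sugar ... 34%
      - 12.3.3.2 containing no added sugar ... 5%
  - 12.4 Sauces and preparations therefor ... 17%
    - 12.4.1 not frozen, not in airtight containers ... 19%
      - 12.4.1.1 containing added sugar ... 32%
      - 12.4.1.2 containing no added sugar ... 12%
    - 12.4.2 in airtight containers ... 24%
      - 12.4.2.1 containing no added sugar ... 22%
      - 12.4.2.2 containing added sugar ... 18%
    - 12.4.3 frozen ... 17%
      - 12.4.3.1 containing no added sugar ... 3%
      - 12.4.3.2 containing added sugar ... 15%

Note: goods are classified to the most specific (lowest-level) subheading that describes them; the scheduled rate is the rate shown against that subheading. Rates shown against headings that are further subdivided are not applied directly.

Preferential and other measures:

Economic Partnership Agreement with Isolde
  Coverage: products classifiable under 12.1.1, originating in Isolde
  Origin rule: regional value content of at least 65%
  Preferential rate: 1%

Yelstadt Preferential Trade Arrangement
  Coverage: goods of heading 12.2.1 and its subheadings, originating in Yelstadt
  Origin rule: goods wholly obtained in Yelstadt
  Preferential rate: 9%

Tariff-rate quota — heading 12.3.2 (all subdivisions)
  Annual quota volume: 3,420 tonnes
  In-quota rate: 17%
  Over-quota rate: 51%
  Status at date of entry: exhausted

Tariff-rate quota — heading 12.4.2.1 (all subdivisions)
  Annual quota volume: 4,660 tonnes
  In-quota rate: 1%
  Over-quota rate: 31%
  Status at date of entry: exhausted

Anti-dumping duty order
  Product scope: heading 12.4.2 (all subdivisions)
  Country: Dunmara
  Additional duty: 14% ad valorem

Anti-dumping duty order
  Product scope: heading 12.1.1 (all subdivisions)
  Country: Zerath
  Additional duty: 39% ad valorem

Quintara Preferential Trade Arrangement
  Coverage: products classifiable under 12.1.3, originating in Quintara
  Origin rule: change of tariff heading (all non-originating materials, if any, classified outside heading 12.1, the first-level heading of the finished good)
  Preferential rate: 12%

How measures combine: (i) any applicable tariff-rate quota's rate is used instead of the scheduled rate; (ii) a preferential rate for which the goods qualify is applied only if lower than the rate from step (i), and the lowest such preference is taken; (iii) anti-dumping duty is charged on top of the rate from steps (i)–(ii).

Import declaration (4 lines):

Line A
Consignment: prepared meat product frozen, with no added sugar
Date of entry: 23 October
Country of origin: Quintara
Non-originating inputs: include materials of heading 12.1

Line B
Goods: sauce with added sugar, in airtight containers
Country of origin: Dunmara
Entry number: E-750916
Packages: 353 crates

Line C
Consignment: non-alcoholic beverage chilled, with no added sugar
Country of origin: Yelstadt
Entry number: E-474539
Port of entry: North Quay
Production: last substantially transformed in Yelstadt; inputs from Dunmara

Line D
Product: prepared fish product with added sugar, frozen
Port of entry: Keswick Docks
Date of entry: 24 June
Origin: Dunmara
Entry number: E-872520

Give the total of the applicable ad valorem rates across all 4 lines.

Line A: prepared meat product → 12.1; frozen → 12.1.3; with no added sugar → 12.1.3.2. Scheduled 22%. Quintara agreement on 12.1.3: CTH not met. → 22%.
Line B: sauce → 12.4; in airtight containers → 12.4.2; with added sugar → 12.4.2.2. Scheduled 18%. anti-dumping (Dunmara, 12.4.2): +14%; total 18% + 14% = 32%. → 32%.
Line C: non-alcoholic beverage → 12.2; chilled → 12.2.1; with no added sugar → 12.2.1.1. Scheduled 26%. Yelstadt agreement on 12.2.1: not wholly obtained. → 26%.
Line D: prepared fish product → 12.3; frozen → 12.3.3; with added sugar → 12.3.3.1. Scheduled 34%. No special measure applies. → 34%.
Sum: 22% + 32% + 26% + 34% = 114%.

114%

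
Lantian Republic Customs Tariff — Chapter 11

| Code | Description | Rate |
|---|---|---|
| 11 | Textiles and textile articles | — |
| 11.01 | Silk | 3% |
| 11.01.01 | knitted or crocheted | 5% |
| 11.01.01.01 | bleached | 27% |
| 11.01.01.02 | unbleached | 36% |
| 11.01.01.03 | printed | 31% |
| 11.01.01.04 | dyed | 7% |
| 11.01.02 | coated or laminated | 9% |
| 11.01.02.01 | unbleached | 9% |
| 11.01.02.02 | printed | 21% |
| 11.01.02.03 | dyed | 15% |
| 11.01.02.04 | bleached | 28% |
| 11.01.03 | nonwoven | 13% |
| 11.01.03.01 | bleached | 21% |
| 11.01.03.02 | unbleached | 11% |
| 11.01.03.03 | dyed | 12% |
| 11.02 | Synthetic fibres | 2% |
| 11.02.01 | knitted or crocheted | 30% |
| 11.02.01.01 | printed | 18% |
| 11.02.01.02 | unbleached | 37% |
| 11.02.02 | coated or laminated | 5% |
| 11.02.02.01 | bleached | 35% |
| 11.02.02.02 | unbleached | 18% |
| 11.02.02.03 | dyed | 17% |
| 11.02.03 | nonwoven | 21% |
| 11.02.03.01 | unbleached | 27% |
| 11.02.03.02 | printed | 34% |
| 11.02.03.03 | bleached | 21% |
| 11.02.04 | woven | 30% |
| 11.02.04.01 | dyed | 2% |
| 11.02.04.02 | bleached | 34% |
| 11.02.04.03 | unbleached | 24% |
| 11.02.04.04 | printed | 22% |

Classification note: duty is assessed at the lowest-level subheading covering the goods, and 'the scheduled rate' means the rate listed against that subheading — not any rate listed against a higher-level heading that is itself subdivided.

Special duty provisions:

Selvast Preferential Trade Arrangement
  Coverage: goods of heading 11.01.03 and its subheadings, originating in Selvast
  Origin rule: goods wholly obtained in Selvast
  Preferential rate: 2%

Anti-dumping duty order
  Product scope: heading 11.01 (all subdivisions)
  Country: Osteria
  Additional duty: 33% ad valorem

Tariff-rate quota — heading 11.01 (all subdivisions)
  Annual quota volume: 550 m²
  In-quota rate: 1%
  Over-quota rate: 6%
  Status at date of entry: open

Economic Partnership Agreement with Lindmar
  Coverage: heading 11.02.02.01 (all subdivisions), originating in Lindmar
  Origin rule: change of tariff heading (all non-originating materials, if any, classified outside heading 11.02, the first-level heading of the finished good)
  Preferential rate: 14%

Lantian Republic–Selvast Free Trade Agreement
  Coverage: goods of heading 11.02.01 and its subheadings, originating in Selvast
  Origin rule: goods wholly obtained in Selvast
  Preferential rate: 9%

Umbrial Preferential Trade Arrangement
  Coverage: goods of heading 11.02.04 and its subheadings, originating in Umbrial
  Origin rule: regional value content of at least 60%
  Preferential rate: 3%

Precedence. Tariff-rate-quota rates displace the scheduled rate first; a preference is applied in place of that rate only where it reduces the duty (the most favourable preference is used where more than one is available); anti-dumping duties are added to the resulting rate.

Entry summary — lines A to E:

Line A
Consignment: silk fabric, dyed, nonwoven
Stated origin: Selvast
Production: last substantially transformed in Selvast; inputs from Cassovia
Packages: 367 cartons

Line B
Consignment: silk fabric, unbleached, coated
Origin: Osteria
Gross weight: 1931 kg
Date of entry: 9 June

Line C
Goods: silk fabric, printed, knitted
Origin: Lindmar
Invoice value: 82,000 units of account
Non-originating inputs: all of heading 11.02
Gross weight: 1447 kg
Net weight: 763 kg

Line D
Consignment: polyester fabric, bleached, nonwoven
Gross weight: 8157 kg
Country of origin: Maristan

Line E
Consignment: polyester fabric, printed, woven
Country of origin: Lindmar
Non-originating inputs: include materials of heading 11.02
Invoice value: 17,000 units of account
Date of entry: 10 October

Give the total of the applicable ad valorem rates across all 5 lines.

79%

Line A: silk → 11.01; nonwoven → 11.01.03; dyed → 11.01.03.03. Scheduled 12%. quota on 11.01 open → in-quota 1%; Selvast agreement on 11.01.03: not wholly obtained; Selvast agreement on 11.02.01: 11.01.03.03 not covered. → 1%.
Line B: silk → 11.01; coated → 11.01.02; unbleached → 11.01.02.01. Scheduled 9%. quota on 11.01 open → in-quota 1%; anti-dumping (Osteria, 11.01): +33%; total 1% + 33% = 34%. → 34%.
Line C: silk → 11.01; knitted → 11.01.01; printed → 11.01.01.03. Scheduled 31%. quota on 11.01 open → in-quota 1%; Lindmar agreement on 11.02.02.01: 11.01.01.03 not covered. → 1%.
Line D: polyester → 11.02; nonwoven → 11.02.03; bleached → 11.02.03.03. Scheduled 21%. No special measure applies. → 21%.
Line E: polyester → 11.02; woven → 11.02.04; printed → 11.02.04.04. Scheduled 22%. Lindmar agreement on 11.02.02.01: 11.02.04.04 not covered. → 22%.
Sum: 1% + 34% + 1% + 21% + 22% = 79%.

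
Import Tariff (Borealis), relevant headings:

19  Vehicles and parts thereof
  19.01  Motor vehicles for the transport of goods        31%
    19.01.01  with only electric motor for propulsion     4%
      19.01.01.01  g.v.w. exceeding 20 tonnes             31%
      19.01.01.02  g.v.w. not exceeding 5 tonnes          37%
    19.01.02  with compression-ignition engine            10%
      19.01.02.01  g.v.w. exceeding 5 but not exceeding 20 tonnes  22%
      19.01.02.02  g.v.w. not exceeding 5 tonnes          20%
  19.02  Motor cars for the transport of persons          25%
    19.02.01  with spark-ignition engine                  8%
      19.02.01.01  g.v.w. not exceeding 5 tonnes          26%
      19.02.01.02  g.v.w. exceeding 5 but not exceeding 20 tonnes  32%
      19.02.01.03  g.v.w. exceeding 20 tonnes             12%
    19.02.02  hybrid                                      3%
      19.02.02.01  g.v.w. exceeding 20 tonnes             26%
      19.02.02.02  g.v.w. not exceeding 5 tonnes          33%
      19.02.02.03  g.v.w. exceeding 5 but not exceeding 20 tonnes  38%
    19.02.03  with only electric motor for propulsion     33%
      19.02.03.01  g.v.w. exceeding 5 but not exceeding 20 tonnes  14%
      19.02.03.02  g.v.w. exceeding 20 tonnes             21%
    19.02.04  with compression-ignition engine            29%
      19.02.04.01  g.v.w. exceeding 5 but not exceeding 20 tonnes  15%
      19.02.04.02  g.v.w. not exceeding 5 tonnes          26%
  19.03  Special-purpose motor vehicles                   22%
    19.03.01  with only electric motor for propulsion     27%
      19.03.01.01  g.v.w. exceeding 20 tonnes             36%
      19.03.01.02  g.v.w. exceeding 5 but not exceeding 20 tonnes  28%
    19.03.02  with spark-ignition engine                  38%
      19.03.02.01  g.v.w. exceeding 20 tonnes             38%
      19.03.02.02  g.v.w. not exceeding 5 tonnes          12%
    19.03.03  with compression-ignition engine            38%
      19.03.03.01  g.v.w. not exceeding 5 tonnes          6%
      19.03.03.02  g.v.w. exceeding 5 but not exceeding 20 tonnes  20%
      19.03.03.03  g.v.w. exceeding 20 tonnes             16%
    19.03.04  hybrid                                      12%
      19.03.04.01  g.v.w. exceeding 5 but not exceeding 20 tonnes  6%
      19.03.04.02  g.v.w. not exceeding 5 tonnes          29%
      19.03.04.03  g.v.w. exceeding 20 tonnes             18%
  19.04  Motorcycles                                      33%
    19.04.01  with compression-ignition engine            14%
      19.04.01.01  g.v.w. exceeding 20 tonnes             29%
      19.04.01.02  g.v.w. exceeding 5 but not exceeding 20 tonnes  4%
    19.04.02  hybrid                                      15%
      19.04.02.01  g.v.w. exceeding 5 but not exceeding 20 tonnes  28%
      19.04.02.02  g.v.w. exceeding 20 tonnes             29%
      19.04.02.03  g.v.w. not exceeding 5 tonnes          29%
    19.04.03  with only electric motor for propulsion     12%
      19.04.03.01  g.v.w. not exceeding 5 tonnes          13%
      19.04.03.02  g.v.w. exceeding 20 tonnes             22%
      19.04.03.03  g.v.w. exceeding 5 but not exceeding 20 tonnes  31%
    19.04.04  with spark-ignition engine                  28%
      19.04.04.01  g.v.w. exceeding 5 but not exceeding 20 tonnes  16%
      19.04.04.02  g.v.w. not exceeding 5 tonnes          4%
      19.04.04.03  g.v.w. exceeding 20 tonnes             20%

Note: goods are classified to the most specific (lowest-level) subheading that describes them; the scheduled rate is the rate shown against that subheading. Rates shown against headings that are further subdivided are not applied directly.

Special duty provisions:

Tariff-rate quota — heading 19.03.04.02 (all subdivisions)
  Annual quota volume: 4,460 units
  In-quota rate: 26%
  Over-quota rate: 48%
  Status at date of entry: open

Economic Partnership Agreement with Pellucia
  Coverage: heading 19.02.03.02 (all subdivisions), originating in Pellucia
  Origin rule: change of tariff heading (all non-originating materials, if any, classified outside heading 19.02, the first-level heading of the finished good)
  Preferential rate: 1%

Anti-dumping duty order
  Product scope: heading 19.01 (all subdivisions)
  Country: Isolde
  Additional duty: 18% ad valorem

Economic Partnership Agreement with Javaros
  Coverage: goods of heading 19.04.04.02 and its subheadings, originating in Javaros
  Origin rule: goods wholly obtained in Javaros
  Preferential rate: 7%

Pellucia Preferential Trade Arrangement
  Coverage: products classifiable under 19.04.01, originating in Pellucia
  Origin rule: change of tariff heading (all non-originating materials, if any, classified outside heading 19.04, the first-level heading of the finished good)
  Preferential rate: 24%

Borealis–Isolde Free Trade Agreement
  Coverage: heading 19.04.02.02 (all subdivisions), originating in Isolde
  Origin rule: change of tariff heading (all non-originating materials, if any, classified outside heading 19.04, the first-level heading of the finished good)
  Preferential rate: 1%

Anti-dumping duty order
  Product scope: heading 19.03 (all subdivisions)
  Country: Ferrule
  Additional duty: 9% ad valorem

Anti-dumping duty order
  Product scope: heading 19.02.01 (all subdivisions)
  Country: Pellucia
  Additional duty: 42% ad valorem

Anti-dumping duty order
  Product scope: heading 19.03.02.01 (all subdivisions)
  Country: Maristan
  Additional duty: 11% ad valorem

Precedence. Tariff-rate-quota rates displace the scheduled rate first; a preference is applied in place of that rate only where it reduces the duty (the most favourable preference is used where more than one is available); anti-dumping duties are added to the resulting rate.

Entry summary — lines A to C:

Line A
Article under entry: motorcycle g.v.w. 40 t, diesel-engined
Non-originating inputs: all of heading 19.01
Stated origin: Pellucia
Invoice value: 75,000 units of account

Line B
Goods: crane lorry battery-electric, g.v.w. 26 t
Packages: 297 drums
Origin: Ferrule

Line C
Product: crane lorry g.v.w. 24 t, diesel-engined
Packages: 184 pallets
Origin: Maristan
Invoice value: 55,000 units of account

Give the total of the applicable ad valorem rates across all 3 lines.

Line A: motorcycle → 19.04; diesel-engined → 19.04.01; g.v.w. 40 t → 19.04.01.01. Scheduled 29%. Pellucia agreement on 19.02.03.02: 19.04.01.01 not covered; Pellucia agreement on 19.04.01: CTH met → 24% available; preferential 24%. → 24%.
Line B: crane lorry → 19.03; battery-electric → 19.03.01; g.v.w. 26 t → 19.03.01.01. Scheduled 36%. anti-dumping (Ferrule, 19.03): +9%; total 36% + 9% = 45%. → 45%.
Line C: crane lorry → 19.03; diesel-engined → 19.03.03; g.v.w. 24 t → 19.03.03.03. Scheduled 16%. No special measure applies. → 16%.
Sum: 24% + 45% + 16% = 85%.

85%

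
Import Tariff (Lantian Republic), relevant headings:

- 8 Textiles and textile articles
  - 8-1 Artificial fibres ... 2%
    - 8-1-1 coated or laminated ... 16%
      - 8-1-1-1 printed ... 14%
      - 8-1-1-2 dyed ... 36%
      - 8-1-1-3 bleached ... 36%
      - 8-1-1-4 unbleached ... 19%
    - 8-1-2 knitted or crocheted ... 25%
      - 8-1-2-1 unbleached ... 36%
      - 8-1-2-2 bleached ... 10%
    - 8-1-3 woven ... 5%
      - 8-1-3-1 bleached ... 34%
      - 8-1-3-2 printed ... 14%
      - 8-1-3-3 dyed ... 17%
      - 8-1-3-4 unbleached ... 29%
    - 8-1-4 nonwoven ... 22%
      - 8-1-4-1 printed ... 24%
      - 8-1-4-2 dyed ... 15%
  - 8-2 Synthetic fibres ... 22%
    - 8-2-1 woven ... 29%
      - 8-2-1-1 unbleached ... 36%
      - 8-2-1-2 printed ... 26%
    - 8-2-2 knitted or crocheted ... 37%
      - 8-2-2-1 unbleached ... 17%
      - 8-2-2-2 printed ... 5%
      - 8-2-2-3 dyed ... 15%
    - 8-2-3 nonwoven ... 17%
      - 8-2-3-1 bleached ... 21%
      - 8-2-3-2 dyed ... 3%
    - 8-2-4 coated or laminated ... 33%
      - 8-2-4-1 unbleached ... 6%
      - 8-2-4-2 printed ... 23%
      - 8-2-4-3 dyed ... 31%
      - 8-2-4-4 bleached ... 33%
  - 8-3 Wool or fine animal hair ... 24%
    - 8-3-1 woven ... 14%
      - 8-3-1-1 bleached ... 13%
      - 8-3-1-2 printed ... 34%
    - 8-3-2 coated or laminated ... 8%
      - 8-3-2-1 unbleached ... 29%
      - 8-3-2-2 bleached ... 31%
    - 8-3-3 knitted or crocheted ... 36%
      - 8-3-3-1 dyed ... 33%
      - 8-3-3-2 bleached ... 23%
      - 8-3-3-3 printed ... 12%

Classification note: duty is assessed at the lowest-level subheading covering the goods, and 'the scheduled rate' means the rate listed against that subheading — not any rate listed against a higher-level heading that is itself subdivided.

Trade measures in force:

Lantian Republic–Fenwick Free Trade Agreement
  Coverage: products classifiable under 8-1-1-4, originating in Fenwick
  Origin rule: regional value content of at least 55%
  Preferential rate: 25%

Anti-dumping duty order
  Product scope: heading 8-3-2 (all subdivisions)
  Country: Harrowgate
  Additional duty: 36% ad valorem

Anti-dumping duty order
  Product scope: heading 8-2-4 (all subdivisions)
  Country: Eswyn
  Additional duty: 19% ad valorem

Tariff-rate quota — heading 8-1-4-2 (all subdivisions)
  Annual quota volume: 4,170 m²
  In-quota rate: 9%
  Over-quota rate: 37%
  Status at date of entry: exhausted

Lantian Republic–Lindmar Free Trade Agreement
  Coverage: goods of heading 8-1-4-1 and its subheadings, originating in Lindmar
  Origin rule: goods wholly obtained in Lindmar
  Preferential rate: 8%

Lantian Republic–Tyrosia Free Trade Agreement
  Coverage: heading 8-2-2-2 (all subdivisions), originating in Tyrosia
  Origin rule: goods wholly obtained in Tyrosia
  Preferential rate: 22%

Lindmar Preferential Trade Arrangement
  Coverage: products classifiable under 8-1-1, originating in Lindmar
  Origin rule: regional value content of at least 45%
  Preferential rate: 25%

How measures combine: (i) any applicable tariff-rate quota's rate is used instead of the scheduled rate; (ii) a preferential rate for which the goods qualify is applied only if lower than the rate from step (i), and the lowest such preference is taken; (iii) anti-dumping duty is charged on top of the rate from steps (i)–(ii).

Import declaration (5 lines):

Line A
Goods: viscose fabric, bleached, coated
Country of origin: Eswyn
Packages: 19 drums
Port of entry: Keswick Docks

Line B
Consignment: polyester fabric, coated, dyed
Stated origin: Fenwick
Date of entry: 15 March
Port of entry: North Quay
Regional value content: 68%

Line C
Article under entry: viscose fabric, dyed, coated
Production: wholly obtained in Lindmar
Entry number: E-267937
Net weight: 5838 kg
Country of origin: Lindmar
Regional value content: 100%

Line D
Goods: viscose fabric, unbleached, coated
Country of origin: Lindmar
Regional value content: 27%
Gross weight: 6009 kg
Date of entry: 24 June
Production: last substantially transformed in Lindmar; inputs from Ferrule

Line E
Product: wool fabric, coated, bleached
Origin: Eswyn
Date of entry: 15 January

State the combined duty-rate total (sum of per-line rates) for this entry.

Line A: viscose → 8-1; coated → 8-1-1; bleached → 8-1-1-3. Scheduled 36%. No special measure applies. → 36%.
Line B: polyester → 8-2; coated → 8-2-4; dyed → 8-2-4-3. Scheduled 31%. Fenwick agreement on 8-1-1-4: 8-2-4-3 not covered. → 31%.
Line C: viscose → 8-1; coated → 8-1-1; dyed → 8-1-1-2. Scheduled 36%. Lindmar agreement on 8-1-4-1: 8-1-1-2 not covered; Lindmar agreement on 8-1-1: RVC ≥ 45% → 25% available; preferential 25%. → 25%.
Line D: viscose → 8-1; coated → 8-1-1; unbleached → 8-1-1-4. Scheduled 19%. Lindmar agreement on 8-1-4-1: 8-1-1-4 not covered; Lindmar agreement on 8-1-1: RVC < 45%. → 19%.
Line E: wool → 8-3; coated → 8-3-2; bleached → 8-3-2-2. Scheduled 31%. No special measure applies. → 31%.
Sum: 36% + 31% + 25% + 19% + 31% = 142%.

142%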